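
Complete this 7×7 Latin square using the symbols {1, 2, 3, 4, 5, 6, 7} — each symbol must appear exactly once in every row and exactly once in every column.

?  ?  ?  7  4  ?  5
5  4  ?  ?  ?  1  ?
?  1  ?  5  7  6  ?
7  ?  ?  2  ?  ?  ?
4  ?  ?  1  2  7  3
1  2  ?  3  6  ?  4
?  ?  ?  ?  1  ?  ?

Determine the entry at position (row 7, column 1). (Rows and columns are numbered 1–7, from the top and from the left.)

(r2,c4): row 2 has {1,4,5}; column 4 has {1,2,3,5,7}, so it must be 6.
(r2,c5): row 2 has {1,4,5,6}; column 5 has {1,2,4,6,7}, so it must be 3.
(r3,c7): row 3 has {1,5,6,7}; column 7 has {3,4,5}, so it must be 2.
(r4,c5): row 4 has {2,7}; column 5 has {1,2,3,4,6,7}, so it must be 5.
(r6,c6): row 6 has {1,2,3,4,6}; column 6 has {1,6,7}, so it must be 5.
(r7,c4): row 7 has {1}; column 4 has {1,2,3,5,6,7}, so it must be 4.
(r2,c7): row 2 has {1,3,4,5,6}; column 7 has {2,3,4,5}, so it must be 7.
(r3,c1): row 3 has {1,2,5,6,7}; column 1 has {1,4,5,7}, so it must be 3.
(r3,c3): row 3 has {1,2,3,5,6,7}; column 3 is empty so far, so it must be 4.
(r6,c3): row 6 has {1,2,3,4,5,6}; column 3 has {4}, so it must be 7.
(r7,c7): row 7 has {1,4}; column 7 has {2,3,4,5,7}, so it must be 6.
(r2,c3): row 2 has {1,3,4,5,6,7}; column 3 has {4,7}, so it must be 2.
(r4,c7): row 4 has {2,5,7}; column 7 has {2,3,4,5,6,7}, so it must be 1.
(r7,c1): row 7 has {1,4,6}; column 1 has {1,3,4,5,7}, so it must be 2.

2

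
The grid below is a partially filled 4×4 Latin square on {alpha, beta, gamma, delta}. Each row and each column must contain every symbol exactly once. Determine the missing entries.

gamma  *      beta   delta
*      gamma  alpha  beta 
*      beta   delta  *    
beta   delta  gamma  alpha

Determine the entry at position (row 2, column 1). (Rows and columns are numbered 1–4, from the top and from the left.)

row 1 has {beta,gamma,delta}; column 2 has {beta,gamma,delta} — only alpha is left for (r1,c2).
row 2 has {alpha,beta,gamma}; column 1 has {beta,gamma} — only delta is left for (r2,c1).

delta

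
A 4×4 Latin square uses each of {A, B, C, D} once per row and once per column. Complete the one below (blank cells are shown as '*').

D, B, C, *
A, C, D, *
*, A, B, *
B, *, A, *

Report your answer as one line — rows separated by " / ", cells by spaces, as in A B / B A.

At row 1, column 4: row 1 has {B,C,D}; column 4 is empty so far; that leaves A.
At row 2, column 4: row 2 has {A,C,D}; column 4 has {A}; that leaves B.
At row 3, column 1: row 3 has {A,B}; column 1 has {A,B,D}; that leaves C.
At row 3, column 4: row 3 has {A,B,C}; column 4 has {A,B}; that leaves D.
At row 4, column 2: row 4 has {A,B}; column 2 has {A,B,C}; that leaves D.
At row 4, column 4: row 4 has {A,B,D}; column 4 has {A,B,D}; that leaves C.

D B C A / A C D B / C A B D / B D A C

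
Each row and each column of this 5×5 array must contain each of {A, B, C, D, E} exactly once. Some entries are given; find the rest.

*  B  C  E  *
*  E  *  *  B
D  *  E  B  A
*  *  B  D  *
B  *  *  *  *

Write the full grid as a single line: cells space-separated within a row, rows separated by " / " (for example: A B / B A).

(r1,c1) = A
(r1,c5) = D
(r2,c1) = C
(r2,c4) = A
(r3,c2) = C
(r4,c1) = E
(r4,c2) = A
(r4,c5) = C
(r5,c2) = D
(r5,c3) = A
(r5,c4) = C
(r5,c5) = E
(r2,c3) = D

A B C E D / C E D A B / D C E B A / E A B D C / B D A C E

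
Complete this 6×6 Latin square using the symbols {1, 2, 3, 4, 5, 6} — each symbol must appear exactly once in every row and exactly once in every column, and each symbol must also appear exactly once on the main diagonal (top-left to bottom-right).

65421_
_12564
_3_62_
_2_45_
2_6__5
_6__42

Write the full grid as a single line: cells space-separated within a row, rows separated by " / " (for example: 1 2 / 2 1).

row 1 has {1,2,4,5,6}; column 6 has {2,4,5} — only 3 is left for (r1,c6).
row 2 has {1,2,4,5,6}; column 1 has {2,6} — only 3 is left for (r2,c1).
row 3 has {2,3,6}; column 3 has {2,4,6}; the diagonal has {1,2,4,6} — only 5 is left for (r3,c3).
row 3 has {2,3,5,6}; column 6 has {2,3,4,5} — only 1 is left for (r3,c6).
row 4 has {2,4,5}; column 1 has {2,3,6} — only 1 is left for (r4,c1).
row 4 has {1,2,4,5}; column 3 has {2,4,5,6} — only 3 is left for (r4,c3).
row 4 has {1,2,3,4,5}; column 6 has {1,2,3,4,5} — only 6 is left for (r4,c6).
row 5 has {2,5,6}; column 2 has {1,2,3,5,6} — only 4 is left for (r5,c2).
row 5 has {2,4,5,6}; column 5 has {1,2,4,5,6}; the diagonal has {1,2,4,5,6} — only 3 is left for (r5,c5).
row 6 has {2,4,6}; column 1 has {1,2,3,6} — only 5 is left for (r6,c1).
row 6 has {2,4,5,6}; column 3 has {2,3,4,5,6} — only 1 is left for (r6,c3).
row 6 has {1,2,4,5,6}; column 4 has {2,4,5,6} — only 3 is left for (r6,c4).
row 3 has {1,2,3,5,6}; column 1 has {1,2,3,5,6} — only 4 is left for (r3,c1).
row 5 has {2,3,4,5,6}; column 4 has {2,3,4,5,6} — only 1 is left for (r5,c4).

6 5 4 2 1 3 / 3 1 2 5 6 4 / 4 3 5 6 2 1 / 1 2 3 4 5 6 / 2 4 6 1 3 5 / 5 6 1 3 4 2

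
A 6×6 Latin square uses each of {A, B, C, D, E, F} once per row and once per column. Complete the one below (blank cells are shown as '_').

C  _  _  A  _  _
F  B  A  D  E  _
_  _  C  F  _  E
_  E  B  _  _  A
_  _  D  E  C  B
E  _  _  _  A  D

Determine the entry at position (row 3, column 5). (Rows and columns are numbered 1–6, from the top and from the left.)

row 1 has {A,C}; column 6 has {A,B,D,E} — only F is left for (r1,c6).
row 2 has {A,B,D,E,F}; column 6 has {A,B,D,E,F} — only C is left for (r2,c6).
row 4 has {A,B,E}; column 1 has {C,E,F} — only D is left for (r4,c1).
row 4 has {A,B,D,E}; column 4 has {A,D,E,F} — only C is left for (r4,c4).
row 4 has {A,B,C,D,E}; column 5 has {A,C,E} — only F is left for (r4,c5).
row 5 has {B,C,D,E}; column 1 has {C,D,E,F} — only A is left for (r5,c1).
row 5 has {A,B,C,D,E}; column 2 has {B,E} — only F is left for (r5,c2).
row 6 has {A,D,E}; column 2 has {B,E,F} — only C is left for (r6,c2).
row 6 has {A,C,D,E}; column 3 has {A,B,C,D} — only F is left for (r6,c3).
row 6 has {A,C,D,E,F}; column 4 has {A,C,D,E,F} — only B is left for (r6,c4).
row 1 has {A,C,F}; column 2 has {B,C,E,F} — only D is left for (r1,c2).
row 1 has {A,C,D,F}; column 3 has {A,B,C,D,F} — only E is left for (r1,c3).
row 1 has {A,C,D,E,F}; column 5 has {A,C,E,F} — only B is left for (r1,c5).
row 3 has {C,E,F}; column 1 has {A,C,D,E,F} — only B is left for (r3,c1).
row 3 has {B,C,E,F}; column 2 has {B,C,D,E,F} — only A is left for (r3,c2).
row 3 has {A,B,C,E,F}; column 5 has {A,B,C,E,F} — only D is left for (r3,c5).

D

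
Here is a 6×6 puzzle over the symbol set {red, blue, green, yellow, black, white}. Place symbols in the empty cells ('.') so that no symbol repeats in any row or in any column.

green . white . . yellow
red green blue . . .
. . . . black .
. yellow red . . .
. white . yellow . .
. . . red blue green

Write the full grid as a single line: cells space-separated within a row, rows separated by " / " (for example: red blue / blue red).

green blue white black red yellow / red green blue white yellow black / yellow red green blue black white / black yellow red green white blue / blue white black yellow green red / white black yellow red blue green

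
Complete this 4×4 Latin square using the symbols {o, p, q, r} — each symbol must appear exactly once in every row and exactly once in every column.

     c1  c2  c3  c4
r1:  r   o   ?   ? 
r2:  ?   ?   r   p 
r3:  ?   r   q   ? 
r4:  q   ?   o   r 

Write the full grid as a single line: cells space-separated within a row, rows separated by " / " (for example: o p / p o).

r o p q / o q r p / p r q o / q p o r

(r1,c3) = p
(r1,c4) = q
(r2,c1) = o
(r2,c2) = q
(r3,c1) = p
(r3,c4) = o
(r4,c2) = p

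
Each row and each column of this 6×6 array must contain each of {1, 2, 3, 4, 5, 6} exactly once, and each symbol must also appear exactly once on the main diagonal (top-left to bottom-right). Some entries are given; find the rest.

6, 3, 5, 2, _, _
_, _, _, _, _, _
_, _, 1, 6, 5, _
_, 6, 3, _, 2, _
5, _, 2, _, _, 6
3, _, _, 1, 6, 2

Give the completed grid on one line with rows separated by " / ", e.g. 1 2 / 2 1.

6 3 5 2 4 1 / 2 4 6 3 1 5 / 4 2 1 6 5 3 / 1 6 3 5 2 4 / 5 1 2 4 3 6 / 3 5 4 1 6 2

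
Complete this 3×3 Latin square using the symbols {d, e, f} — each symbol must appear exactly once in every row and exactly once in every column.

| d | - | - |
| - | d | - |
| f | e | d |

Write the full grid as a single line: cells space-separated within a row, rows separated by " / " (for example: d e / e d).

d f e / e d f / f e d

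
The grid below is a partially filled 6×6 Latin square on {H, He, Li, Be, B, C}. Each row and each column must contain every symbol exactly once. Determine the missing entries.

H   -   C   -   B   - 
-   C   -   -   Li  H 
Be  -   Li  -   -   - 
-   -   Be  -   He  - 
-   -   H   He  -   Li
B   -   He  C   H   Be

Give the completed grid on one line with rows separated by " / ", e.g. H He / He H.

Cell (r1,c6): row 1 has {H,B,C}; column 6 has {H,Li,Be} → He.
Cell (r2,c1): row 2 has {H,Li,C}; column 1 has {H,Be,B} → He.
Cell (r2,c3): row 2 has {H,He,Li,C}; column 3 has {H,He,Li,Be,C} → B.
Cell (r2,c4): row 2 has {H,He,Li,B,C}; column 4 has {He,C} → Be.
Cell (r3,c5): row 3 has {Li,Be}; column 5 has {H,He,Li,B} → C.
Cell (r3,c6): row 3 has {Li,Be,C}; column 6 has {H,He,Li,Be} → B.
Cell (r4,c6): row 4 has {He,Be}; column 6 has {H,He,Li,Be,B} → C.
Cell (r5,c1): row 5 has {H,He,Li}; column 1 has {H,He,Be,B} → C.
Cell (r5,c5): row 5 has {H,He,Li,C}; column 5 has {H,He,Li,B,C} → Be.
Cell (r6,c2): row 6 has {H,He,Be,B,C}; column 2 has {C} → Li.
Cell (r1,c2): row 1 has {H,He,B,C}; column 2 has {Li,C} → Be.
Cell (r1,c4): row 1 has {H,He,Be,B,C}; column 4 has {He,Be,C} → Li.
Cell (r3,c4): row 3 has {Li,Be,B,C}; column 4 has {He,Li,Be,C} → H.
Cell (r4,c1): row 4 has {He,Be,C}; column 1 has {H,He,Be,B,C} → Li.
Cell (r4,c4): row 4 has {He,Li,Be,C}; column 4 has {H,He,Li,Be,C} → B.
Cell (r5,c2): row 5 has {H,He,Li,Be,C}; column 2 has {Li,Be,C} → B.
Cell (r3,c2): row 3 has {H,Li,Be,B,C}; column 2 has {Li,Be,B,C} → He.
Cell (r4,c2): row 4 has {He,Li,Be,B,C}; column 2 has {He,Li,Be,B,C} → H.

H Be C Li B He / He C B Be Li H / Be He Li H C B / Li H Be B He C / C B H He Be Li / B Li He C H Be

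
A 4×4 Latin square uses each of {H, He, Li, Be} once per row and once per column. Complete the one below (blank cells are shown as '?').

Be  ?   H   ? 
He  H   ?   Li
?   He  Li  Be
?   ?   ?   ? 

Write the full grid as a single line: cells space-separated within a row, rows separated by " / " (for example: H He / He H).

Be Li H He / He H Be Li / H He Li Be / Li Be He H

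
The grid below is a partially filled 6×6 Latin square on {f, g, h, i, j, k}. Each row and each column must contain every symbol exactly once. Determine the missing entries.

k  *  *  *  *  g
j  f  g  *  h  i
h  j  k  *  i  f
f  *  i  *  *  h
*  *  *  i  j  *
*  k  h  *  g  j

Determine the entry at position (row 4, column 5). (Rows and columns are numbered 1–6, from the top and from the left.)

(r1,c5): row 1 has {g,k}; column 5 has {g,h,i,j}, so it must be f.
(r2,c4): row 2 has {f,g,h,i,j}; column 4 has {i}, so it must be k.
(r3,c4): row 3 has {f,h,i,j,k}; column 4 has {i,k}, so it must be g.
(r4,c2): row 4 has {f,h,i}; column 2 has {f,j,k}, so it must be g.
(r4,c4): row 4 has {f,g,h,i}; column 4 has {g,i,k}, so it must be j.
(r4,c5): row 4 has {f,g,h,i,j}; column 5 has {f,g,h,i,j}, so it must be k.

k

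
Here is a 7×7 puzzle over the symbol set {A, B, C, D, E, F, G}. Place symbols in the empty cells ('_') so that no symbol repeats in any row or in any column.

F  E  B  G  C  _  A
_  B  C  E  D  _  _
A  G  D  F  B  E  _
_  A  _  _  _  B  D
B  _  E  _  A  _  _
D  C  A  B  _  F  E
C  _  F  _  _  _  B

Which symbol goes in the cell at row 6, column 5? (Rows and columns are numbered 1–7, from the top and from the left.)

G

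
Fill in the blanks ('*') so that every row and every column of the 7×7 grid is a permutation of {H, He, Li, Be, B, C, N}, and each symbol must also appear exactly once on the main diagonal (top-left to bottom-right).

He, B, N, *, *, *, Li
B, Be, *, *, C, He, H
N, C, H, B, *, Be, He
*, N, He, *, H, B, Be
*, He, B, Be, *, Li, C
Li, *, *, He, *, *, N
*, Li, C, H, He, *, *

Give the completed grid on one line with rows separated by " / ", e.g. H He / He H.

He B N C Be H Li / B Be Li N C He H / N C H B Li Be He / C N He Li H B Be / H He B Be N Li C / Li H Be He B C N / Be Li C H He N B

At row 1, column 4: row 1 has {He,Li,B,N}; column 4 has {H,He,Be,B}; that leaves C.
At row 1, column 5: row 1 has {He,Li,B,C,N}; column 5 has {H,He,C}; that leaves Be.
At row 1, column 6: row 1 has {He,Li,Be,B,C,N}; column 6 has {He,Li,Be,B}; that leaves H.
At row 2, column 3: row 2 has {H,He,Be,B,C}; column 3 has {H,He,B,C,N}; that leaves Li.
At row 2, column 4: row 2 has {H,He,Li,Be,B,C}; column 4 has {H,He,Be,B,C}; that leaves N.
At row 3, column 5: row 3 has {H,He,Be,B,C,N}; column 5 has {H,He,Be,C}; that leaves Li.
At row 4, column 1: row 4 has {H,He,Be,B,N}; column 1 has {He,Li,B,N}; that leaves C.
At row 4, column 4: row 4 has {H,He,Be,B,C,N}; column 4 has {H,He,Be,B,C,N}; the diagonal has {H,He,Be}; that leaves Li.
At row 5, column 1: row 5 has {He,Li,Be,B,C}; column 1 has {He,Li,B,C,N}; that leaves H.
At row 5, column 5: row 5 has {H,He,Li,Be,B,C}; column 5 has {H,He,Li,Be,C}; the diagonal has {H,He,Li,Be}; that leaves N.
At row 6, column 2: row 6 has {He,Li,N}; column 2 has {He,Li,Be,B,C,N}; that leaves H.
At row 6, column 3: row 6 has {H,He,Li,N}; column 3 has {H,He,Li,B,C,N}; that leaves Be.
At row 6, column 5: row 6 has {H,He,Li,Be,N}; column 5 has {H,He,Li,Be,C,N}; that leaves B.
At row 6, column 6: row 6 has {H,He,Li,Be,B,N}; column 6 has {H,He,Li,Be,B}; the diagonal has {H,He,Li,Be,N}; that leaves C.
At row 7, column 1: row 7 has {H,He,Li,C}; column 1 has {H,He,Li,B,C,N}; that leaves Be.
At row 7, column 6: row 7 has {H,He,Li,Be,C}; column 6 has {H,He,Li,Be,B,C}; that leaves N.
At row 7, column 7: row 7 has {H,He,Li,Be,C,N}; column 7 has {H,He,Li,Be,C,N}; the diagonal has {H,He,Li,Be,C,N}; that leaves B.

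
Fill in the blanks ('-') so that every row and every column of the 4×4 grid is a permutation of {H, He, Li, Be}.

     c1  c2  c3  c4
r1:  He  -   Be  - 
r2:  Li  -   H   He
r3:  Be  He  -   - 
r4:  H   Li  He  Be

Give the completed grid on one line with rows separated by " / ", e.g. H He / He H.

He H Be Li / Li Be H He / Be He Li H / H Li He Be

(r1,c2) = H
(r1,c4) = Li
(r2,c2) = Be
(r3,c3) = Li
(r3,c4) = H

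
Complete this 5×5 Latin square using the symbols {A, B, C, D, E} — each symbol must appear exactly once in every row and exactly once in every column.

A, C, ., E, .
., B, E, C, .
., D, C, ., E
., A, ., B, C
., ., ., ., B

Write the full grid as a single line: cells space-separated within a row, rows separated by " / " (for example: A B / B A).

A C B E D / D B E C A / B D C A E / E A D B C / C E A D B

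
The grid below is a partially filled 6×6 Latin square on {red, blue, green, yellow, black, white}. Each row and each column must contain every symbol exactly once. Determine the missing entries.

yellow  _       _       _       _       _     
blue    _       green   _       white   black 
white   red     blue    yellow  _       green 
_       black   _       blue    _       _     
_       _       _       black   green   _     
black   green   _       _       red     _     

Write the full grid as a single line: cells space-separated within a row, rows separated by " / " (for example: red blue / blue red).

yellow white black green blue red / blue yellow green red white black / white red blue yellow black green / green black red blue yellow white / red blue white black green yellow / black green yellow white red blue

Cell (r2,c2): row 2 has {blue,green,black,white}; column 2 has {red,green,black} → yellow.
Cell (r2,c4): row 2 has {blue,green,yellow,black,white}; column 4 has {blue,yellow,black} → red.
Cell (r3,c5): row 3 has {red,blue,green,yellow,white}; column 5 has {red,green,white} → black.
Cell (r4,c5): row 4 has {blue,black}; column 5 has {red,green,black,white} → yellow.
Cell (r5,c1): row 5 has {green,black}; column 1 has {blue,yellow,black,white} → red.
Cell (r6,c4): row 6 has {red,green,black}; column 4 has {red,blue,yellow,black} → white.
Cell (r1,c4): row 1 has {yellow}; column 4 has {red,blue,yellow,black,white} → green.
Cell (r1,c5): row 1 has {green,yellow}; column 5 has {red,green,yellow,black,white} → blue.
Cell (r4,c1): row 4 has {blue,yellow,black}; column 1 has {red,blue,yellow,black,white} → green.
Cell (r6,c3): row 6 has {red,green,black,white}; column 3 has {blue,green} → yellow.
Cell (r6,c6): row 6 has {red,green,yellow,black,white}; column 6 has {green,black} → blue.
Cell (r1,c2): row 1 has {blue,green,yellow}; column 2 has {red,green,yellow,black} → white.
Cell (r1,c6): row 1 has {blue,green,yellow,white}; column 6 has {blue,green,black} → red.
Cell (r4,c6): row 4 has {blue,green,yellow,black}; column 6 has {red,blue,green,black} → white.
Cell (r5,c2): row 5 has {red,green,black}; column 2 has {red,green,yellow,black,white} → blue.
Cell (r5,c3): row 5 has {red,blue,green,black}; column 3 has {blue,green,yellow} → white.
Cell (r5,c6): row 5 has {red,blue,green,black,white}; column 6 has {red,blue,green,black,white} → yellow.
Cell (r1,c3): row 1 has {red,blue,green,yellow,white}; column 3 has {blue,green,yellow,white} → black.
Cell (r4,c3): row 4 has {blue,green,yellow,black,white}; column 3 has {blue,green,yellow,black,white} → red.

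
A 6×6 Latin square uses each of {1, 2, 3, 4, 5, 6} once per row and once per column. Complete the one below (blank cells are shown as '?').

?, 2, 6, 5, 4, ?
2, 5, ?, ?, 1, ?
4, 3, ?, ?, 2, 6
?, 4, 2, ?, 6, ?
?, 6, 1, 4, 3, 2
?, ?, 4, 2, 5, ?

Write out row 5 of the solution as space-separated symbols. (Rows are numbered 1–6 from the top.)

(r2,c3) = 3
(r2,c4) = 6
(r2,c6) = 4
(r3,c3) = 5
(r3,c4) = 1
(r4,c4) = 3
(r5,c1) = 5

5 6 1 4 3 2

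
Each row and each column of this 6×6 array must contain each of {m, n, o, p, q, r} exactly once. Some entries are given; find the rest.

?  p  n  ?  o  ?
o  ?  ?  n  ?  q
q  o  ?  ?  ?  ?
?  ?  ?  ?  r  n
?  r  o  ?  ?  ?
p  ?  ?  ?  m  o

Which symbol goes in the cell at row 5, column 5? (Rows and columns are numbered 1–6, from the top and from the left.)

q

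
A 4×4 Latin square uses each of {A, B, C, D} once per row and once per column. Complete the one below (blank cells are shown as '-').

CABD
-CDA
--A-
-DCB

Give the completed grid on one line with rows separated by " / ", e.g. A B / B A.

C A B D / B C D A / D B A C / A D C B

(r2,c1) = B
(r3,c1) = D
(r3,c2) = B
(r3,c4) = C
(r4,c1) = A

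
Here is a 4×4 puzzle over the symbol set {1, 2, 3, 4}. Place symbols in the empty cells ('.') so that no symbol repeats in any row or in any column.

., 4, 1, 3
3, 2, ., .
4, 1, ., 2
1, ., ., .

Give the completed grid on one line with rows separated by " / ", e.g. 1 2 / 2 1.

2 4 1 3 / 3 2 4 1 / 4 1 3 2 / 1 3 2 4

At row 1, column 1: row 1 has {1,3,4}; column 1 has {1,3,4}; that leaves 2.
At row 2, column 3: row 2 has {2,3}; column 3 has {1}; that leaves 4.
At row 2, column 4: row 2 has {2,3,4}; column 4 has {2,3}; that leaves 1.
At row 3, column 3: row 3 has {1,2,4}; column 3 has {1,4}; that leaves 3.
At row 4, column 2: row 4 has {1}; column 2 has {1,2,4}; that leaves 3.
At row 4, column 3: row 4 has {1,3}; column 3 has {1,3,4}; that leaves 2.
At row 4, column 4: row 4 has {1,2,3}; column 4 has {1,2,3}; that leaves 4.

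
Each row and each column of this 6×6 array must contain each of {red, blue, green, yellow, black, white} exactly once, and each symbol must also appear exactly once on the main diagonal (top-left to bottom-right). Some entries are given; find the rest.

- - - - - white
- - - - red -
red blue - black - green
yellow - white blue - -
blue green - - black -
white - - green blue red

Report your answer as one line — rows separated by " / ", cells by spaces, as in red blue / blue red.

(r1,c1) = green
(r1,c5) = yellow
(r2,c1) = black
(r3,c3) = yellow
(r3,c5) = white
(r4,c5) = green
(r4,c6) = black
(r5,c3) = red
(r5,c6) = yellow
(r6,c3) = black
(r1,c3) = blue
(r1,c4) = red
(r2,c2) = white
(r2,c3) = green
(r2,c4) = yellow
(r2,c6) = blue
(r4,c2) = red
(r5,c4) = white
(r6,c2) = yellow
(r1,c2) = black

green black blue red yellow white / black white green yellow red blue / red blue yellow black white green / yellow red white blue green black / blue green red white black yellow / white yellow black green blue red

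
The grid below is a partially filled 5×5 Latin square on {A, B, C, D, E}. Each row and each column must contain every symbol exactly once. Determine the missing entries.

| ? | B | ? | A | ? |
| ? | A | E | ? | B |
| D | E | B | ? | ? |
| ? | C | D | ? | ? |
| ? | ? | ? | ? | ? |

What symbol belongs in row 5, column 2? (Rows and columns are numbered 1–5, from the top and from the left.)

D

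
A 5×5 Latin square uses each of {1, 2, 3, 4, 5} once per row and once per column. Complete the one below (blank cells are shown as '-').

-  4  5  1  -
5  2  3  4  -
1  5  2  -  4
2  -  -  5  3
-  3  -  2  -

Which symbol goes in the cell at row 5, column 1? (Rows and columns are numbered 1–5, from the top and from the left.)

4

row 1 has {1,4,5}; column 1 has {1,2,5} — only 3 is left for (r1,c1).
row 1 has {1,3,4,5}; column 5 has {3,4} — only 2 is left for (r1,c5).
row 2 has {2,3,4,5}; column 5 has {2,3,4} — only 1 is left for (r2,c5).
row 3 has {1,2,4,5}; column 4 has {1,2,4,5} — only 3 is left for (r3,c4).
row 4 has {2,3,5}; column 2 has {2,3,4,5} — only 1 is left for (r4,c2).
row 4 has {1,2,3,5}; column 3 has {2,3,5} — only 4 is left for (r4,c3).
row 5 has {2,3}; column 1 has {1,2,3,5} — only 4 is left for (r5,c1).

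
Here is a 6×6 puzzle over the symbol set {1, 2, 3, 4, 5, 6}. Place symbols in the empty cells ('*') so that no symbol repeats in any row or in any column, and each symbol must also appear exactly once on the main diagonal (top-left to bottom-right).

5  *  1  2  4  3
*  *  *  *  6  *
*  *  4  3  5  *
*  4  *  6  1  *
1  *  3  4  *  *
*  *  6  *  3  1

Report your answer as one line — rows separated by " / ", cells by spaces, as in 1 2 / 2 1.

5 6 1 2 4 3 / 2 3 5 1 6 4 / 6 1 4 3 5 2 / 3 4 2 6 1 5 / 1 5 3 4 2 6 / 4 2 6 5 3 1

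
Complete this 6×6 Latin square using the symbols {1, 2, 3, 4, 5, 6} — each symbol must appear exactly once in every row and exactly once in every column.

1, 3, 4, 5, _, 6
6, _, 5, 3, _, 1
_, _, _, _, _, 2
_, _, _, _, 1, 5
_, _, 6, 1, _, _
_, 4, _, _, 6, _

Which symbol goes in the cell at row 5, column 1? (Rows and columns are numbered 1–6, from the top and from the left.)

2

row 1 has {1,3,4,5,6}; column 5 has {1,6} — only 2 is left for (r1,c5).
row 2 has {1,3,5,6}; column 2 has {3,4} — only 2 is left for (r2,c2).
row 2 has {1,2,3,5,6}; column 5 has {1,2,6} — only 4 is left for (r2,c5).
row 4 has {1,5}; column 2 has {2,3,4} — only 6 is left for (r4,c2).
row 5 has {1,6}; column 2 has {2,3,4,6} — only 5 is left for (r5,c2).
row 5 has {1,5,6}; column 5 has {1,2,4,6} — only 3 is left for (r5,c5).
row 5 has {1,3,5,6}; column 6 has {1,2,5,6} — only 4 is left for (r5,c6).
row 6 has {4,6}; column 4 has {1,3,5} — only 2 is left for (r6,c4).
row 6 has {2,4,6}; column 6 has {1,2,4,5,6} — only 3 is left for (r6,c6).
row 3 has {2}; column 2 has {2,3,4,5,6} — only 1 is left for (r3,c2).
row 3 has {1,2}; column 3 has {4,5,6} — only 3 is left for (r3,c3).
row 3 has {1,2,3}; column 5 has {1,2,3,4,6} — only 5 is left for (r3,c5).
row 4 has {1,5,6}; column 3 has {3,4,5,6} — only 2 is left for (r4,c3).
row 4 has {1,2,5,6}; column 4 has {1,2,3,5} — only 4 is left for (r4,c4).
row 5 has {1,3,4,5,6}; column 1 has {1,6} — only 2 is left for (r5,c1).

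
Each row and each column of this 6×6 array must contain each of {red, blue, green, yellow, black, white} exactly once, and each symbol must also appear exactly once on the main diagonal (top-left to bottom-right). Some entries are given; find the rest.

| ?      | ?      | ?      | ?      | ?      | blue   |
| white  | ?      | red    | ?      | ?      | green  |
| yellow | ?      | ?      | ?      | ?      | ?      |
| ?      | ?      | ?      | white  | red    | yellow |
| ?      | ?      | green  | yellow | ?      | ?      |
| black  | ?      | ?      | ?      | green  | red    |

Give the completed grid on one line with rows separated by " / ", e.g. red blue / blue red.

(r1,c1): row 1 has {blue}; column 1 has {yellow,black,white}; the diagonal has {red,white}, so it must be green.
(r4,c1): row 4 has {red,yellow,white}; column 1 has {green,yellow,black,white}, so it must be blue.
(r4,c3): row 4 has {red,blue,yellow,white}; column 3 has {red,green}, so it must be black.
(r5,c1): row 5 has {green,yellow}; column 1 has {blue,green,yellow,black,white}, so it must be red.
(r6,c4): row 6 has {red,green,black}; column 4 has {yellow,white}, so it must be blue.
(r2,c4): row 2 has {red,green,white}; column 4 has {blue,yellow,white}, so it must be black.
(r3,c3): row 3 has {yellow}; column 3 has {red,green,black}; the diagonal has {red,green,white}, so it must be blue.
(r4,c2): row 4 has {red,blue,yellow,black,white}; column 2 is empty so far, so it must be green.
(r5,c5): row 5 has {red,green,yellow}; column 5 has {red,green}; the diagonal has {red,blue,green,white}, so it must be black.
(r5,c6): row 5 has {red,green,yellow,black}; column 6 has {red,blue,green,yellow}, so it must be white.
(r1,c4): row 1 has {blue,green}; column 4 has {blue,yellow,black,white}, so it must be red.
(r2,c2): row 2 has {red,green,black,white}; column 2 has {green}; the diagonal has {red,blue,green,black,white}, so it must be yellow.
(r2,c5): row 2 has {red,green,yellow,black,white}; column 5 has {red,green,black}, so it must be blue.
(r3,c4): row 3 has {blue,yellow}; column 4 has {red,blue,yellow,black,white}, so it must be green.
(r3,c5): row 3 has {blue,green,yellow}; column 5 has {red,blue,green,black}, so it must be white.
(r3,c6): row 3 has {blue,green,yellow,white}; column 6 has {red,blue,green,yellow,white}, so it must be black.
(r5,c2): row 5 has {red,green,yellow,black,white}; column 2 has {green,yellow}, so it must be blue.
(r6,c2): row 6 has {red,blue,green,black}; column 2 has {blue,green,yellow}, so it must be white.
(r6,c3): row 6 has {red,blue,green,black,white}; column 3 has {red,blue,green,black}, so it must be yellow.
(r1,c2): row 1 has {red,blue,green}; column 2 has {blue,green,yellow,white}, so it must be black.
(r1,c3): row 1 has {red,blue,green,black}; column 3 has {red,blue,green,yellow,black}, so it must be white.
(r1,c5): row 1 has {red,blue,green,black,white}; column 5 has {red,blue,green,black,white}, so it must be yellow.
(r3,c2): row 3 has {blue,green,yellow,black,white}; column 2 has {blue,green,yellow,black,white}, so it must be red.

green black white red yellow blue / white yellow red black blue green / yellow red blue green white black / blue green black white red yellow / red blue green yellow black white / black white yellow blue green red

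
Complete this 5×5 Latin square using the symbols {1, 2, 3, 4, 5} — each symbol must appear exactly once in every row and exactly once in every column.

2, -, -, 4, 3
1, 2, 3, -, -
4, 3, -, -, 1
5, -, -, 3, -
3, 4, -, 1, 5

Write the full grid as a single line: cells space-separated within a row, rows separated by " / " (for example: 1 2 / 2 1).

2 5 1 4 3 / 1 2 3 5 4 / 4 3 5 2 1 / 5 1 4 3 2 / 3 4 2 1 5

row 2 has {1,2,3}; column 4 has {1,3,4} — only 5 is left for (r2,c4).
row 2 has {1,2,3,5}; column 5 has {1,3,5} — only 4 is left for (r2,c5).
row 3 has {1,3,4}; column 4 has {1,3,4,5} — only 2 is left for (r3,c4).
row 4 has {3,5}; column 2 has {2,3,4} — only 1 is left for (r4,c2).
row 4 has {1,3,5}; column 5 has {1,3,4,5} — only 2 is left for (r4,c5).
row 5 has {1,3,4,5}; column 3 has {3} — only 2 is left for (r5,c3).
row 1 has {2,3,4}; column 2 has {1,2,3,4} — only 5 is left for (r1,c2).
row 1 has {2,3,4,5}; column 3 has {2,3} — only 1 is left for (r1,c3).
row 3 has {1,2,3,4}; column 3 has {1,2,3} — only 5 is left for (r3,c3).
row 4 has {1,2,3,5}; column 3 has {1,2,3,5} — only 4 is left for (r4,c3).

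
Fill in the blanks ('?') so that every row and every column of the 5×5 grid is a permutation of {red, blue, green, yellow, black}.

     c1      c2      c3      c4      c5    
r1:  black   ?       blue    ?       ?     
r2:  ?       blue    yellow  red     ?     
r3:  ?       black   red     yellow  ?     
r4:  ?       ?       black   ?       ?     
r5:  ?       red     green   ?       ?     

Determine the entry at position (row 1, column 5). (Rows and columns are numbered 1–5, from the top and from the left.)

red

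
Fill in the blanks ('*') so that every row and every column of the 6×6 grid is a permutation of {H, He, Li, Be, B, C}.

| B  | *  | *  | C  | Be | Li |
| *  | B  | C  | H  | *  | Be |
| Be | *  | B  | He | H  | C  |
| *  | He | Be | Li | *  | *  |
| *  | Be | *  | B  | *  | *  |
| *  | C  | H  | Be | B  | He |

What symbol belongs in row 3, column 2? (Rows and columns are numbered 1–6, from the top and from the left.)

Li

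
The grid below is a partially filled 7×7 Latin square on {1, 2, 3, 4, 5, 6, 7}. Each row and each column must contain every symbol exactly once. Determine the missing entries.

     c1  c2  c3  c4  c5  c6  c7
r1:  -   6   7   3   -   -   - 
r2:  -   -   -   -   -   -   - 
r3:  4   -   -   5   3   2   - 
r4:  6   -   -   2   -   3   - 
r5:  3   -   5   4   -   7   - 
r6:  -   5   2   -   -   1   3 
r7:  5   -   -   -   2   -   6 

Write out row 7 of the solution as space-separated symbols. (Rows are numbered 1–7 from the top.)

5 7 3 1 2 4 6

Cell (r6,c1): row 6 has {1,2,3,5}; column 1 has {3,4,5,6} → 7.
Cell (r6,c4): row 6 has {1,2,3,5,7}; column 4 has {2,3,4,5} → 6.
Cell (r6,c5): row 6 has {1,2,3,5,6,7}; column 5 has {2,3} → 4.
Cell (r7,c6): row 7 has {2,5,6}; column 6 has {1,2,3,7} → 4.
Cell (r1,c6): row 1 has {3,6,7}; column 6 has {1,2,3,4,7} → 5.
Cell (r2,c6): row 2 is empty so far; column 6 has {1,2,3,4,5,7} → 6.
Cell (r1,c5): row 1 has {3,5,6,7}; column 5 has {2,3,4} → 1.
Cell (r5,c5): row 5 has {3,4,5,7}; column 5 has {1,2,3,4} → 6.
Cell (r1,c1): row 1 has {1,3,5,6,7}; column 1 has {3,4,5,6,7} → 2.
Cell (r1,c7): row 1 has {1,2,3,5,6,7}; column 7 has {3,6} → 4.
Cell (r2,c1): row 2 has {6}; column 1 has {2,3,4,5,6,7} → 1.
Cell (r2,c4): row 2 has {1,6}; column 4 has {2,3,4,5,6} → 7.
Cell (r2,c5): row 2 has {1,6,7}; column 5 has {1,2,3,4,6} → 5.
Cell (r2,c7): row 2 has {1,5,6,7}; column 7 has {3,4,6} → 2.
Cell (r4,c5): row 4 has {2,3,6}; column 5 has {1,2,3,4,5,6} → 7.
Cell (r5,c7): row 5 has {3,4,5,6,7}; column 7 has {2,3,4,6} → 1.
Cell (r7,c4): row 7 has {2,4,5,6}; column 4 has {2,3,4,5,6,7} → 1.
Cell (r3,c7): row 3 has {2,3,4,5}; column 7 has {1,2,3,4,6} → 7.
Cell (r4,c7): row 4 has {2,3,6,7}; column 7 has {1,2,3,4,6,7} → 5.
Cell (r5,c2): row 5 has {1,3,4,5,6,7}; column 2 has {5,6} → 2.
Cell (r7,c3): row 7 has {1,2,4,5,6}; column 3 has {2,5,7} → 3.
Cell (r2,c3): row 2 has {1,2,5,6,7}; column 3 has {2,3,5,7} → 4.
Cell (r3,c2): row 3 has {2,3,4,5,7}; column 2 has {2,5,6} → 1.
Cell (r3,c3): row 3 has {1,2,3,4,5,7}; column 3 has {2,3,4,5,7} → 6.
Cell (r4,c2): row 4 has {2,3,5,6,7}; column 2 has {1,2,5,6} → 4.
Cell (r4,c3): row 4 has {2,3,4,5,6,7}; column 3 has {2,3,4,5,6,7} → 1.
Cell (r7,c2): row 7 has {1,2,3,4,5,6}; column 2 has {1,2,4,5,6} → 7.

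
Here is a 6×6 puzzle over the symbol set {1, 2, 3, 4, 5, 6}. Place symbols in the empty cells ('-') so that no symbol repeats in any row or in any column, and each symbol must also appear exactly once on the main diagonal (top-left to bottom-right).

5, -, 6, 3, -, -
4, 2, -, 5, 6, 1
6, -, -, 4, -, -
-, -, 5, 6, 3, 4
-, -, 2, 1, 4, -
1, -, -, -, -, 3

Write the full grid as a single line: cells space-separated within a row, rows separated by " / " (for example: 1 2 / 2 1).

(r1,c6): row 1 has {3,5,6}; column 6 has {1,3,4}, so it must be 2.
(r2,c3): row 2 has {1,2,4,5,6}; column 3 has {2,5,6}, so it must be 3.
(r3,c3): row 3 has {4,6}; column 3 has {2,3,5,6}; the diagonal has {2,3,4,5,6}, so it must be 1.
(r3,c6): row 3 has {1,4,6}; column 6 has {1,2,3,4}, so it must be 5.
(r4,c1): row 4 has {3,4,5,6}; column 1 has {1,4,5,6}, so it must be 2.
(r4,c2): row 4 has {2,3,4,5,6}; column 2 has {2}, so it must be 1.
(r5,c1): row 5 has {1,2,4}; column 1 has {1,2,4,5,6}, so it must be 3.
(r5,c6): row 5 has {1,2,3,4}; column 6 has {1,2,3,4,5}, so it must be 6.
(r6,c3): row 6 has {1,3}; column 3 has {1,2,3,5,6}, so it must be 4.
(r6,c4): row 6 has {1,3,4}; column 4 has {1,3,4,5,6}, so it must be 2.
(r6,c5): row 6 has {1,2,3,4}; column 5 has {3,4,6}, so it must be 5.
(r1,c2): row 1 has {2,3,5,6}; column 2 has {1,2}, so it must be 4.
(r1,c5): row 1 has {2,3,4,5,6}; column 5 has {3,4,5,6}, so it must be 1.
(r3,c2): row 3 has {1,4,5,6}; column 2 has {1,2,4}, so it must be 3.
(r3,c5): row 3 has {1,3,4,5,6}; column 5 has {1,3,4,5,6}, so it must be 2.
(r5,c2): row 5 has {1,2,3,4,6}; column 2 has {1,2,3,4}, so it must be 5.
(r6,c2): row 6 has {1,2,3,4,5}; column 2 has {1,2,3,4,5}, so it must be 6.

5 4 6 3 1 2 / 4 2 3 5 6 1 / 6 3 1 4 2 5 / 2 1 5 6 3 4 / 3 5 2 1 4 6 / 1 6 4 2 5 3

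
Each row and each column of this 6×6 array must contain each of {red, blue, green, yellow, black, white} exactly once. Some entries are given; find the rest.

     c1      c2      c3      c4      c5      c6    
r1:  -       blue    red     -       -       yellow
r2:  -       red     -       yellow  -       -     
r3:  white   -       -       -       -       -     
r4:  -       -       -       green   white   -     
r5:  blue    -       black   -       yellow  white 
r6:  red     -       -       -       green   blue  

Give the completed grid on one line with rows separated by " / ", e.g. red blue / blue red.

green blue red white black yellow / black red white yellow blue green / white yellow green blue red black / yellow black blue green white red / blue green black red yellow white / red white yellow black green blue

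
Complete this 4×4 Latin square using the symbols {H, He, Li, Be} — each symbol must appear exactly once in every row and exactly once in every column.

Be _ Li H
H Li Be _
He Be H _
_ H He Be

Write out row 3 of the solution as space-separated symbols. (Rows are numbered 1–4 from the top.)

He Be H Li

(r1,c2) = He
(r2,c4) = He
(r3,c4) = Li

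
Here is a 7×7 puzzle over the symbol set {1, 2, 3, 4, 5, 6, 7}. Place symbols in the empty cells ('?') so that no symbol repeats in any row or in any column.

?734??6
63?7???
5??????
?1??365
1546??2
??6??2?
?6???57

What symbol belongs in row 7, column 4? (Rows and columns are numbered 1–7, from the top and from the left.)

(r1,c1): row 1 has {3,4,6,7}; column 1 has {1,5,6}, so it must be 2.
(r1,c6): row 1 has {2,3,4,6,7}; column 6 has {2,5,6}, so it must be 1.
(r2,c6): row 2 has {3,6,7}; column 6 has {1,2,5,6}, so it must be 4.
(r2,c7): row 2 has {3,4,6,7}; column 7 has {2,5,6,7}, so it must be 1.
(r4,c4): row 4 has {1,3,5,6}; column 4 has {4,6,7}, so it must be 2.
(r5,c5): row 5 has {1,2,4,5,6}; column 5 has {3}, so it must be 7.
(r5,c6): row 5 has {1,2,4,5,6,7}; column 6 has {1,2,4,5,6}, so it must be 3.
(r6,c2): row 6 has {2,6}; column 2 has {1,3,5,6,7}, so it must be 4.
(r6,c7): row 6 has {2,4,6}; column 7 has {1,2,5,6,7}, so it must be 3.
(r1,c5): row 1 has {1,2,3,4,6,7}; column 5 has {3,7}, so it must be 5.
(r2,c5): row 2 has {1,3,4,6,7}; column 5 has {3,5,7}, so it must be 2.
(r3,c2): row 3 has {5}; column 2 has {1,3,4,5,6,7}, so it must be 2.
(r3,c6): row 3 has {2,5}; column 6 has {1,2,3,4,5,6}, so it must be 7.
(r3,c7): row 3 has {2,5,7}; column 7 has {1,2,3,5,6,7}, so it must be 4.
(r4,c3): row 4 has {1,2,3,5,6}; column 3 has {3,4,6}, so it must be 7.
(r6,c1): row 6 has {2,3,4,6}; column 1 has {1,2,5,6}, so it must be 7.
(r6,c5): row 6 has {2,3,4,6,7}; column 5 has {2,3,5,7}, so it must be 1.
(r7,c5): row 7 has {5,6,7}; column 5 has {1,2,3,5,7}, so it must be 4.
(r2,c3): row 2 has {1,2,3,4,6,7}; column 3 has {3,4,6,7}, so it must be 5.
(r3,c3): row 3 has {2,4,5,7}; column 3 has {3,4,5,6,7}, so it must be 1.
(r3,c4): row 3 has {1,2,4,5,7}; column 4 has {2,4,6,7}, so it must be 3.
(r3,c5): row 3 has {1,2,3,4,5,7}; column 5 has {1,2,3,4,5,7}, so it must be 6.
(r4,c1): row 4 has {1,2,3,5,6,7}; column 1 has {1,2,5,6,7}, so it must be 4.
(r6,c4): row 6 has {1,2,3,4,6,7}; column 4 has {2,3,4,6,7}, so it must be 5.
(r7,c1): row 7 has {4,5,6,7}; column 1 has {1,2,4,5,6,7}, so it must be 3.
(r7,c3): row 7 has {3,4,5,6,7}; column 3 has {1,3,4,5,6,7}, so it must be 2.
(r7,c4): row 7 has {2,3,4,5,6,7}; column 4 has {2,3,4,5,6,7}, so it must be 1.

1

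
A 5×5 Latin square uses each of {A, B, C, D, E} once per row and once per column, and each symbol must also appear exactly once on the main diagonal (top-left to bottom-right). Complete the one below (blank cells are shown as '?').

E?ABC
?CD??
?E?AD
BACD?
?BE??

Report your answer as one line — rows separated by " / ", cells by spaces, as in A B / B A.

E D A B C / A C D E B / C E B A D / B A C D E / D B E C A

(r1,c2): row 1 has {A,B,C,E}; column 2 has {A,B,C,E}, so it must be D.
(r2,c1): row 2 has {C,D}; column 1 has {B,E}, so it must be A.
(r2,c4): row 2 has {A,C,D}; column 4 has {A,B,D}, so it must be E.
(r2,c5): row 2 has {A,C,D,E}; column 5 has {C,D}, so it must be B.
(r3,c1): row 3 has {A,D,E}; column 1 has {A,B,E}, so it must be C.
(r3,c3): row 3 has {A,C,D,E}; column 3 has {A,C,D,E}; the diagonal has {C,D,E}, so it must be B.
(r4,c5): row 4 has {A,B,C,D}; column 5 has {B,C,D}, so it must be E.
(r5,c1): row 5 has {B,E}; column 1 has {A,B,C,E}, so it must be D.
(r5,c4): row 5 has {B,D,E}; column 4 has {A,B,D,E}, so it must be C.
(r5,c5): row 5 has {B,C,D,E}; column 5 has {B,C,D,E}; the diagonal has {B,C,D,E}, so it must be A.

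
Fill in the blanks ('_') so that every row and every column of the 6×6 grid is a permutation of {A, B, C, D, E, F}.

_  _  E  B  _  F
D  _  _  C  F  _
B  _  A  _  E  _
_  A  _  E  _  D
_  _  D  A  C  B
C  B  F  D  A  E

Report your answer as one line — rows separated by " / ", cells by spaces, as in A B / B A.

A C E B D F / D E B C F A / B D A F E C / F A C E B D / E F D A C B / C B F D A E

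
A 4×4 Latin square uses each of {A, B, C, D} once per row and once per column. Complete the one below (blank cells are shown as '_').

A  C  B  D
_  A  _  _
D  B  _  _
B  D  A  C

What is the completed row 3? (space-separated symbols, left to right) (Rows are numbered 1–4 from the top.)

D B C A

row 2 has {A}; column 1 has {A,B,D} — only C is left for (r2,c1).
row 2 has {A,C}; column 3 has {A,B} — only D is left for (r2,c3).
row 2 has {A,C,D}; column 4 has {C,D} — only B is left for (r2,c4).
row 3 has {B,D}; column 3 has {A,B,D} — only C is left for (r3,c3).
row 3 has {B,C,D}; column 4 has {B,C,D} — only A is left for (r3,c4).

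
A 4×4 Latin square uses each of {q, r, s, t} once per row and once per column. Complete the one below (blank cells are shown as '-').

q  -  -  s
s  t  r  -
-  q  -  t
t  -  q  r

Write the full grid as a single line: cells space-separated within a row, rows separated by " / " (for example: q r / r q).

q r t s / s t r q / r q s t / t s q r

(r1,c2) = r
(r1,c3) = t
(r2,c4) = q
(r3,c1) = r
(r3,c3) = s
(r4,c2) = s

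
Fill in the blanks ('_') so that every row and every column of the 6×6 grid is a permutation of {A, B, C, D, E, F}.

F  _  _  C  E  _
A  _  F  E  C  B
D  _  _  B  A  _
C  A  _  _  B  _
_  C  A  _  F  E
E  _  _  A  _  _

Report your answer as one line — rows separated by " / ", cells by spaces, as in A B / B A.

(r2,c2) = D
(r5,c1) = B
(r5,c4) = D
(r6,c5) = D
(r1,c2) = B
(r1,c3) = D
(r1,c6) = A
(r4,c3) = E
(r4,c4) = F
(r4,c6) = D
(r6,c2) = F
(r6,c6) = C
(r3,c2) = E
(r3,c3) = C
(r3,c6) = F
(r6,c3) = B

F B D C E A / A D F E C B / D E C B A F / C A E F B D / B C A D F E / E F B A D C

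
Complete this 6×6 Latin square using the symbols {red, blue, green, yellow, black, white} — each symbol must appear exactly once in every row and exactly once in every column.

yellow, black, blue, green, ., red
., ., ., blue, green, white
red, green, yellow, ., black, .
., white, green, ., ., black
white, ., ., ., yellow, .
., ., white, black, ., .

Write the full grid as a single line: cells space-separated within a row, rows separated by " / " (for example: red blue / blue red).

yellow black blue green white red / black yellow red blue green white / red green yellow white black blue / blue white green yellow red black / white blue black red yellow green / green red white black blue yellow

row 1 has {red,blue,green,yellow,black}; column 5 has {green,yellow,black} — only white is left for (r1,c5).
row 2 has {blue,green,white}; column 1 has {red,yellow,white} — only black is left for (r2,c1).
row 2 has {blue,green,black,white}; column 3 has {blue,green,yellow,white} — only red is left for (r2,c3).
row 3 has {red,green,yellow,black}; column 4 has {blue,green,black} — only white is left for (r3,c4).
row 3 has {red,green,yellow,black,white}; column 6 has {red,black,white} — only blue is left for (r3,c6).
row 4 has {green,black,white}; column 1 has {red,yellow,black,white} — only blue is left for (r4,c1).
row 4 has {blue,green,black,white}; column 5 has {green,yellow,black,white} — only red is left for (r4,c5).
row 5 has {yellow,white}; column 3 has {red,blue,green,yellow,white} — only black is left for (r5,c3).
row 5 has {yellow,black,white}; column 4 has {blue,green,black,white} — only red is left for (r5,c4).
row 5 has {red,yellow,black,white}; column 6 has {red,blue,black,white} — only green is left for (r5,c6).
row 6 has {black,white}; column 1 has {red,blue,yellow,black,white} — only green is left for (r6,c1).
row 6 has {green,black,white}; column 5 has {red,green,yellow,black,white} — only blue is left for (r6,c5).
row 6 has {blue,green,black,white}; column 6 has {red,blue,green,black,white} — only yellow is left for (r6,c6).
row 2 has {red,blue,green,black,white}; column 2 has {green,black,white} — only yellow is left for (r2,c2).
row 4 has {red,blue,green,black,white}; column 4 has {red,blue,green,black,white} — only yellow is left for (r4,c4).
row 5 has {red,green,yellow,black,white}; column 2 has {green,yellow,black,white} — only blue is left for (r5,c2).
row 6 has {blue,green,yellow,black,white}; column 2 has {blue,green,yellow,black,white} — only red is left for (r6,c2).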